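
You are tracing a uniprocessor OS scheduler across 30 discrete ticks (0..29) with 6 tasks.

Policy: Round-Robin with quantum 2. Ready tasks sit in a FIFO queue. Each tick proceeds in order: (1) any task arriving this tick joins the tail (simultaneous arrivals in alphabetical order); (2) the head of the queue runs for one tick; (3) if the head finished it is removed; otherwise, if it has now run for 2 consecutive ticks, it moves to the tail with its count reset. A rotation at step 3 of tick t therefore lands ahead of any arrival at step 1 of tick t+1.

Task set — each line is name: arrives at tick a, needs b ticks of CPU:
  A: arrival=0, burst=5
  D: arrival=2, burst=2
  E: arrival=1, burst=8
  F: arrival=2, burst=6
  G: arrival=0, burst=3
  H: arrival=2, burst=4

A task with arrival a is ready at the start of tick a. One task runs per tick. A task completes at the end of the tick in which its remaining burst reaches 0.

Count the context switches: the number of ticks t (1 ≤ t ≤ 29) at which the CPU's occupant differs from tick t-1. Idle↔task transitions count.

context switches = 15

t=0: queue=[A,G] q_used=0 → run A
t=1: queue=[A,G,E] q_used=1 → run A
t=2: queue=[G,E,A,D,F,H] q_used=0 → run G
t=3: queue=[G,E,A,D,F,H] q_used=1 → run G
t=4: queue=[E,A,D,F,H,G] q_used=0 → run E
t=5: queue=[E,A,D,F,H,G] q_used=1 → run E
t=6: queue=[A,D,F,H,G,E] q_used=0 → run A
t=7: queue=[A,D,F,H,G,E] q_used=1 → run A
t=8: queue=[D,F,H,G,E,A] q_used=0 → run D
t=9: queue=[D,F,H,G,E,A] q_used=1 → run D
t=10: queue=[F,H,G,E,A] q_used=0 → run F
t=11: queue=[F,H,G,E,A] q_used=1 → run F
t=12: queue=[H,G,E,A,F] q_used=0 → run H
t=13: queue=[H,G,E,A,F] q_used=1 → run H
t=14: queue=[G,E,A,F,H] q_used=0 → run G
t=15: queue=[E,A,F,H] q_used=0 → run E
t=16: queue=[E,A,F,H] q_used=1 → run E
t=17: queue=[A,F,H,E] q_used=0 → run A
t=18: queue=[F,H,E] q_used=0 → run F
t=19: queue=[F,H,E] q_used=1 → run F
t=20: queue=[H,E,F] q_used=0 → run H
t=21: queue=[H,E,F] q_used=1 → run H
t=22: queue=[E,F] q_used=0 → run E
t=23: queue=[E,F] q_used=1 → run E
t=24: queue=[F,E] q_used=0 → run F
t=25: queue=[F,E] q_used=1 → run F
t=26: queue=[E] q_used=0 → run E
t=27: queue=[E] q_used=1 → run E
t=28: (idle)
t=29: (idle)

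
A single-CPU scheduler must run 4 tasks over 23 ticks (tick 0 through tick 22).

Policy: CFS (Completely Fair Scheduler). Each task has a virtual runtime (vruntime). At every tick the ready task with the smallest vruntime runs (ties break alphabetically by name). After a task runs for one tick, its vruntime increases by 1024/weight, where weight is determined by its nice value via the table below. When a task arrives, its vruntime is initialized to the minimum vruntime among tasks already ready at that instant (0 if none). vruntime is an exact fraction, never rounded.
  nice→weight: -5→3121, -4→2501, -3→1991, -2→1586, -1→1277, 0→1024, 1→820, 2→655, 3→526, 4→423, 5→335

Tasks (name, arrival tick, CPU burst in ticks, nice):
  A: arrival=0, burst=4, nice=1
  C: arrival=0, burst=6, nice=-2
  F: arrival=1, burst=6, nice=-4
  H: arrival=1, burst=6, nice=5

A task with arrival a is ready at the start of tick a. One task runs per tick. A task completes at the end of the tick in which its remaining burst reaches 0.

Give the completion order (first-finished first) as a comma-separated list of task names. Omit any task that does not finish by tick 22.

t=0: vr[A=0 C=0] → run A
t=1: vr[A=256/205 C=0 F=0 H=0] → run C
t=2: vr[A=256/205 C=512/793 F=0 H=0] → run F
t=3: vr[A=256/205 C=512/793 F=1024/2501 H=0] → run H
t=4: vr[A=256/205 C=512/793 F=1024/2501 H=1024/335] → run F
t=5: vr[A=256/205 C=512/793 F=2048/2501 H=1024/335] → run C
t=6: vr[A=256/205 C=1024/793 F=2048/2501 H=1024/335] → run F
t=7: vr[A=256/205 C=1024/793 F=3072/2501 H=1024/335] → run F
t=8: vr[A=256/205 C=1024/793 F=4096/2501 H=1024/335] → run A
t=9: vr[A=512/205 C=1024/793 F=4096/2501 H=1024/335] → run C
t=10: vr[A=512/205 C=1536/793 F=4096/2501 H=1024/335] → run F
t=11: vr[A=512/205 C=1536/793 F=5120/2501 H=1024/335] → run C
t=12: vr[A=512/205 C=2048/793 F=5120/2501 H=1024/335] → run F
t=13: vr[A=512/205 C=2048/793 H=1024/335] → run A
t=14: vr[A=768/205 C=2048/793 H=1024/335] → run C
t=15: vr[A=768/205 C=2560/793 H=1024/335] → run H
t=16: vr[A=768/205 C=2560/793 H=2048/335] → run C
t=17: vr[A=768/205 H=2048/335] → run A
t=18: vr[H=2048/335] → run H
t=19: vr[H=3072/335] → run H
t=20: vr[H=4096/335] → run H
t=21: vr[H=1024/67] → run H
t=22: (idle)

completion order = F, C, A, H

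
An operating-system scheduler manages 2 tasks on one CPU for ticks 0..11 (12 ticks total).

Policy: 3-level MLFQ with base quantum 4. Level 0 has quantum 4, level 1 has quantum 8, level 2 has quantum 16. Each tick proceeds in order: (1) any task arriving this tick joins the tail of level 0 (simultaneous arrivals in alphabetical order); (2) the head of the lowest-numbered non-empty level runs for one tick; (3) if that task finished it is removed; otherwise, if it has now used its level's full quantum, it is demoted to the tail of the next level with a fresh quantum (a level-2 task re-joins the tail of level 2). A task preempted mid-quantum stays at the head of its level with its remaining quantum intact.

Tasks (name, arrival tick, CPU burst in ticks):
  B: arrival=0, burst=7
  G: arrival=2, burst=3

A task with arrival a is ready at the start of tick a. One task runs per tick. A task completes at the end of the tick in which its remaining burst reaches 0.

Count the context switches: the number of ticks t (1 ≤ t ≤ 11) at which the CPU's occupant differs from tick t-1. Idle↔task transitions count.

context switches = 3

t=0: L0/L1/L2 = B/-/- → run B
t=1: L0/L1/L2 = B/-/- → run B
t=2: L0/L1/L2 = BG/-/- → run B
t=3: L0/L1/L2 = BG/-/- → run B
t=4: L0/L1/L2 = G/B/- → run G
t=5: L0/L1/L2 = G/B/- → run G
t=6: L0/L1/L2 = G/B/- → run G
t=7: L0/L1/L2 = -/B/- → run B
t=8: L0/L1/L2 = -/B/- → run B
t=9: L0/L1/L2 = -/B/- → run B
t=10: (idle)
t=11: (idle)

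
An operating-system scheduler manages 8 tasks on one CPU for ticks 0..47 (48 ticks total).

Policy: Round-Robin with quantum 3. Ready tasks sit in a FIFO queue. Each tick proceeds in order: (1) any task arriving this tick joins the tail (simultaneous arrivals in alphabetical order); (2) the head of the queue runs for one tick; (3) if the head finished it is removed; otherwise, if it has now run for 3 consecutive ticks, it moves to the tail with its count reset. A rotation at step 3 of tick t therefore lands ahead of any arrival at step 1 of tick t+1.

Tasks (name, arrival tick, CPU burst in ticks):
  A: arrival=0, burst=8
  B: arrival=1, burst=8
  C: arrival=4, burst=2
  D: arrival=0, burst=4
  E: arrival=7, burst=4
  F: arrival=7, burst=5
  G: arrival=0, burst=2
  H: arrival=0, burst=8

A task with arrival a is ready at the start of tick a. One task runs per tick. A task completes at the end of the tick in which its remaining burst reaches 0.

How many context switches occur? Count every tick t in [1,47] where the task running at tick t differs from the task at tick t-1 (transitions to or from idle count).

t=0: queue=[A,D,G,H] q_used=0 → run A
t=1: queue=[A,D,G,H,B] q_used=1 → run A
t=2: queue=[A,D,G,H,B] q_used=2 → run A
t=3: queue=[D,G,H,B,A] q_used=0 → run D
t=4: queue=[D,G,H,B,A,C] q_used=1 → run D
t=5: queue=[D,G,H,B,A,C] q_used=2 → run D
t=6: queue=[G,H,B,A,C,D] q_used=0 → run G
t=7: queue=[G,H,B,A,C,D,E,F] q_used=1 → run G
t=8: queue=[H,B,A,C,D,E,F] q_used=0 → run H
t=9: queue=[H,B,A,C,D,E,F] q_used=1 → run H
t=10: queue=[H,B,A,C,D,E,F] q_used=2 → run H
t=11: queue=[B,A,C,D,E,F,H] q_used=0 → run B
t=12: queue=[B,A,C,D,E,F,H] q_used=1 → run B
t=13: queue=[B,A,C,D,E,F,H] q_used=2 → run B
t=14: queue=[A,C,D,E,F,H,B] q_used=0 → run A
t=15: queue=[A,C,D,E,F,H,B] q_used=1 → run A
t=16: queue=[A,C,D,E,F,H,B] q_used=2 → run A
t=17: queue=[C,D,E,F,H,B,A] q_used=0 → run C
t=18: queue=[C,D,E,F,H,B,A] q_used=1 → run C
t=19: queue=[D,E,F,H,B,A] q_used=0 → run D
t=20: queue=[E,F,H,B,A] q_used=0 → run E
t=21: queue=[E,F,H,B,A] q_used=1 → run E
t=22: queue=[E,F,H,B,A] q_used=2 → run E
t=23: queue=[F,H,B,A,E] q_used=0 → run F
t=24: queue=[F,H,B,A,E] q_used=1 → run F
t=25: queue=[F,H,B,A,E] q_used=2 → run F
t=26: queue=[H,B,A,E,F] q_used=0 → run H
t=27: queue=[H,B,A,E,F] q_used=1 → run H
t=28: queue=[H,B,A,E,F] q_used=2 → run H
t=29: queue=[B,A,E,F,H] q_used=0 → run B
t=30: queue=[B,A,E,F,H] q_used=1 → run B
t=31: queue=[B,A,E,F,H] q_used=2 → run B
t=32: queue=[A,E,F,H,B] q_used=0 → run A
t=33: queue=[A,E,F,H,B] q_used=1 → run A
t=34: queue=[E,F,H,B] q_used=0 → run E
t=35: queue=[F,H,B] q_used=0 → run F
t=36: queue=[F,H,B] q_used=1 → run F
t=37: queue=[H,B] q_used=0 → run H
t=38: queue=[H,B] q_used=1 → run H
t=39: queue=[B] q_used=0 → run B
t=40: queue=[B] q_used=1 → run B
t=41: (idle)
t=42: (idle)
t=43: (idle)
t=44: (idle)
t=45: (idle)
t=46: (idle)
t=47: (idle)

context switches = 17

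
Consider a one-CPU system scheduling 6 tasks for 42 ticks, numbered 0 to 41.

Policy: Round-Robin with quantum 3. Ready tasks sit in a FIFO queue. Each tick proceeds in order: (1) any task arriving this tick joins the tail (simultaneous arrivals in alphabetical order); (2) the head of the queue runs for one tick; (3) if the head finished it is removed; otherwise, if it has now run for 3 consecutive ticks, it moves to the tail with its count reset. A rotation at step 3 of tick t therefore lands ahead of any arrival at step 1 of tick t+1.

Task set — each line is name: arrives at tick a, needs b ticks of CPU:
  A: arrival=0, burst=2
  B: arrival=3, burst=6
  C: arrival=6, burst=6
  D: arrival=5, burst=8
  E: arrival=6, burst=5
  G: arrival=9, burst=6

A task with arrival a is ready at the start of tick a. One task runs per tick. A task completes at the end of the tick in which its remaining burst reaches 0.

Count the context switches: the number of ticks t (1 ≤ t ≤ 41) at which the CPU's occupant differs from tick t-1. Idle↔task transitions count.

t=0: queue=[A] q_used=0 → run A
t=1: queue=[A] q_used=1 → run A
t=2: (idle)
t=3: queue=[B] q_used=0 → run B
t=4: queue=[B] q_used=1 → run B
t=5: queue=[B,D] q_used=2 → run B
t=6: queue=[D,B,C,E] q_used=0 → run D
t=7: queue=[D,B,C,E] q_used=1 → run D
t=8: queue=[D,B,C,E] q_used=2 → run D
t=9: queue=[B,C,E,D,G] q_used=0 → run B
t=10: queue=[B,C,E,D,G] q_used=1 → run B
t=11: queue=[B,C,E,D,G] q_used=2 → run B
t=12: queue=[C,E,D,G] q_used=0 → run C
t=13: queue=[C,E,D,G] q_used=1 → run C
t=14: queue=[C,E,D,G] q_used=2 → run C
t=15: queue=[E,D,G,C] q_used=0 → run E
t=16: queue=[E,D,G,C] q_used=1 → run E
t=17: queue=[E,D,G,C] q_used=2 → run E
t=18: queue=[D,G,C,E] q_used=0 → run D
t=19: queue=[D,G,C,E] q_used=1 → run D
t=20: queue=[D,G,C,E] q_used=2 → run D
t=21: queue=[G,C,E,D] q_used=0 → run G
t=22: queue=[G,C,E,D] q_used=1 → run G
t=23: queue=[G,C,E,D] q_used=2 → run G
t=24: queue=[C,E,D,G] q_used=0 → run C
t=25: queue=[C,E,D,G] q_used=1 → run C
t=26: queue=[C,E,D,G] q_used=2 → run C
t=27: queue=[E,D,G] q_used=0 → run E
t=28: queue=[E,D,G] q_used=1 → run E
t=29: queue=[D,G] q_used=0 → run D
t=30: queue=[D,G] q_used=1 → run D
t=31: queue=[G] q_used=0 → run G
t=32: queue=[G] q_used=1 → run G
t=33: queue=[G] q_used=2 → run G
t=34: (idle)
t=35: (idle)
t=36: (idle)
t=37: (idle)
t=38: (idle)
t=39: (idle)
t=40: (idle)
t=41: (idle)

context switches = 13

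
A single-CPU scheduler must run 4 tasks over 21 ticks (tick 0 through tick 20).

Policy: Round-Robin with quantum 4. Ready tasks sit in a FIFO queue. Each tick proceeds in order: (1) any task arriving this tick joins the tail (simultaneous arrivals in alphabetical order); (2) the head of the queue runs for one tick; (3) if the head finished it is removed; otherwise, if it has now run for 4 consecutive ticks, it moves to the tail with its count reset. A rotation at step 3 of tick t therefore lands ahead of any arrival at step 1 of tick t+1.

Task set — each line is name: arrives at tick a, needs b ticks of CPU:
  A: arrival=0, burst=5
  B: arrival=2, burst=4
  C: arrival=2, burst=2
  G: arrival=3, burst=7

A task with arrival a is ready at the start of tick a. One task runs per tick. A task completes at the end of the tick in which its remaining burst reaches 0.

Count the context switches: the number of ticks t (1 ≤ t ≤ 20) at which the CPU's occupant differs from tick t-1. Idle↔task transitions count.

context switches = 6

t=0: queue=[A] q_used=0 → run A
t=1: queue=[A] q_used=1 → run A
t=2: queue=[A,B,C] q_used=2 → run A
t=3: queue=[A,B,C,G] q_used=3 → run A
t=4: queue=[B,C,G,A] q_used=0 → run B
t=5: queue=[B,C,G,A] q_used=1 → run B
t=6: queue=[B,C,G,A] q_used=2 → run B
t=7: queue=[B,C,G,A] q_used=3 → run B
t=8: queue=[C,G,A] q_used=0 → run C
t=9: queue=[C,G,A] q_used=1 → run C
t=10: queue=[G,A] q_used=0 → run G
t=11: queue=[G,A] q_used=1 → run G
t=12: queue=[G,A] q_used=2 → run G
t=13: queue=[G,A] q_used=3 → run G
t=14: queue=[A,G] q_used=0 → run A
t=15: queue=[G] q_used=0 → run G
t=16: queue=[G] q_used=1 → run G
t=17: queue=[G] q_used=2 → run G
t=18: (idle)
t=19: (idle)
t=20: (idle)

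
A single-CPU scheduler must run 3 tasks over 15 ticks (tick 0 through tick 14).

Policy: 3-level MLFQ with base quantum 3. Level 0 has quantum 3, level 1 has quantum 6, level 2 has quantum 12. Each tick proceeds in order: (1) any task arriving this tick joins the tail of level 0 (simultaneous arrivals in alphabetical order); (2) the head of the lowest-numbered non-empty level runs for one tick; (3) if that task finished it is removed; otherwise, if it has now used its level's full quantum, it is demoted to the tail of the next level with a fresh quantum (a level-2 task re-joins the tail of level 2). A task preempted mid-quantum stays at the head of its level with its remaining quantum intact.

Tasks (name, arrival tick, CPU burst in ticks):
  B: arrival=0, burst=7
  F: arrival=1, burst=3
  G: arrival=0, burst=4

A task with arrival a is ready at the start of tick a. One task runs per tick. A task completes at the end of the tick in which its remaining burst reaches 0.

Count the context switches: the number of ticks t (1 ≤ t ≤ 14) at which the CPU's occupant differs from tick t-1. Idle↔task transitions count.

context switches = 5

t=0: L0/L1/L2 = BG/-/- → run B
t=1: L0/L1/L2 = BGF/-/- → run B
t=2: L0/L1/L2 = BGF/-/- → run B
t=3: L0/L1/L2 = GF/B/- → run G
t=4: L0/L1/L2 = GF/B/- → run G
t=5: L0/L1/L2 = GF/B/- → run G
t=6: L0/L1/L2 = F/BG/- → run F
t=7: L0/L1/L2 = F/BG/- → run F
t=8: L0/L1/L2 = F/BG/- → run F
t=9: L0/L1/L2 = -/BG/- → run B
t=10: L0/L1/L2 = -/BG/- → run B
t=11: L0/L1/L2 = -/BG/- → run B
t=12: L0/L1/L2 = -/BG/- → run B
t=13: L0/L1/L2 = -/G/- → run G
t=14: (idle)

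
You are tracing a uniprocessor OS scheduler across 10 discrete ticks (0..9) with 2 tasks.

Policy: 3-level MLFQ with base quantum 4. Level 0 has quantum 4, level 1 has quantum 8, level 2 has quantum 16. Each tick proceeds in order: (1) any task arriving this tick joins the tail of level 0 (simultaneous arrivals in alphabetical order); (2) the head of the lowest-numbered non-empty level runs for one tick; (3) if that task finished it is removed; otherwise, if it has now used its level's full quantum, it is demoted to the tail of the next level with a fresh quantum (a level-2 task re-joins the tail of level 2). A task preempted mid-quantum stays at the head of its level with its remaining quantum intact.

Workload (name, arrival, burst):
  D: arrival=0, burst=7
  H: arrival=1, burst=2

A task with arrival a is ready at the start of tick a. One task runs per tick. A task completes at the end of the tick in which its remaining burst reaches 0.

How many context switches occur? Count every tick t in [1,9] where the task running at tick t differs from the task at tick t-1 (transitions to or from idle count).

t=0: L0/L1/L2 = D/-/- → run D
t=1: L0/L1/L2 = DH/-/- → run D
t=2: L0/L1/L2 = DH/-/- → run D
t=3: L0/L1/L2 = DH/-/- → run D
t=4: L0/L1/L2 = H/D/- → run H
t=5: L0/L1/L2 = H/D/- → run H
t=6: L0/L1/L2 = -/D/- → run D
t=7: L0/L1/L2 = -/D/- → run D
t=8: L0/L1/L2 = -/D/- → run D
t=9: (idle)

context switches = 3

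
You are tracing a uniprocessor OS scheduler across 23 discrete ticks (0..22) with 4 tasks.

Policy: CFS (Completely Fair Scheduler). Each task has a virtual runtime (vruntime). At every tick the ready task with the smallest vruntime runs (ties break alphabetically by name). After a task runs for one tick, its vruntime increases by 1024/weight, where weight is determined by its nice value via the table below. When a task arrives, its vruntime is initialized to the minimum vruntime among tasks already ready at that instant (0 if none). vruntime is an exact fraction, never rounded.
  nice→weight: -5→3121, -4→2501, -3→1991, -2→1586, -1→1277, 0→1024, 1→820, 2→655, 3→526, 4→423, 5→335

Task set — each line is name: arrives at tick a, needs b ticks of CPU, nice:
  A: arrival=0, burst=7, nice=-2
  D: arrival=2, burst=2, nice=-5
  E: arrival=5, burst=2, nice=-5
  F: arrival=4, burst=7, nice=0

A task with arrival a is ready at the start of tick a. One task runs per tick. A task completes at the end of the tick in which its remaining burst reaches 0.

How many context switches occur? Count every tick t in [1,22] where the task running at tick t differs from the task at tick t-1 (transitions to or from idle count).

t=0: vr[A=0] → run A
t=1: vr[A=512/793] → run A
t=2: vr[A=1024/793 D=1024/793] → run A
t=3: vr[A=1536/793 D=1024/793] → run D
t=4: vr[A=1536/793 D=4007936/2474953 F=4007936/2474953] → run D
t=5: vr[A=1536/793 E=4007936/2474953 F=4007936/2474953] → run E
t=6: vr[A=1536/793 E=4819968/2474953 F=4007936/2474953] → run F
t=7: vr[A=1536/793 E=4819968/2474953 F=6482889/2474953] → run A
t=8: vr[A=2048/793 E=4819968/2474953 F=6482889/2474953] → run E
t=9: vr[A=2048/793 F=6482889/2474953] → run A
t=10: vr[A=2560/793 F=6482889/2474953] → run F
t=11: vr[A=2560/793 F=8957842/2474953] → run A
t=12: vr[A=3072/793 F=8957842/2474953] → run F
t=13: vr[A=3072/793 F=11432795/2474953] → run A
t=14: vr[F=11432795/2474953] → run F
t=15: vr[F=13907748/2474953] → run F
t=16: vr[F=16382701/2474953] → run F
t=17: vr[F=18857654/2474953] → run F
t=18: (idle)
t=19: (idle)
t=20: (idle)
t=21: (idle)
t=22: (idle)

context switches = 12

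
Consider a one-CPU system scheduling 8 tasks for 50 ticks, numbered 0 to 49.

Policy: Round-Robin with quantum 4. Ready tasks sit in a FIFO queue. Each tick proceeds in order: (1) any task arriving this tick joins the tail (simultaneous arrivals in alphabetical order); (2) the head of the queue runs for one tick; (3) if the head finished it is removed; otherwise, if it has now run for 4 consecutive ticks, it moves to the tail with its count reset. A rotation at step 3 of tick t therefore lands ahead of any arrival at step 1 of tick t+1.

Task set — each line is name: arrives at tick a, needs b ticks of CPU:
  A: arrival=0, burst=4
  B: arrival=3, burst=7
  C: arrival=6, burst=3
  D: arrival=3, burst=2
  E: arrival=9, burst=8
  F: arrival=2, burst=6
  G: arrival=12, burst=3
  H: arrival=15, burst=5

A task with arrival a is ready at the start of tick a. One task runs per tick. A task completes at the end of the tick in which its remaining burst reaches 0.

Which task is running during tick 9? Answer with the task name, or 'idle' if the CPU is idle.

running at tick 9 = B

t=0: queue=[A] q_used=0 → run A
t=1: queue=[A] q_used=1 → run A
t=2: queue=[A,F] q_used=2 → run A
t=3: queue=[A,F,B,D] q_used=3 → run A
t=4: queue=[F,B,D] q_used=0 → run F
t=5: queue=[F,B,D] q_used=1 → run F
t=6: queue=[F,B,D,C] q_used=2 → run F
t=7: queue=[F,B,D,C] q_used=3 → run F
t=8: queue=[B,D,C,F] q_used=0 → run B
t=9: queue=[B,D,C,F,E] q_used=1 → run B
t=10: queue=[B,D,C,F,E] q_used=2 → run B
t=11: queue=[B,D,C,F,E] q_used=3 → run B
t=12: queue=[D,C,F,E,B,G] q_used=0 → run D
t=13: queue=[D,C,F,E,B,G] q_used=1 → run D
t=14: queue=[C,F,E,B,G] q_used=0 → run C
t=15: queue=[C,F,E,B,G,H] q_used=1 → run C
t=16: queue=[C,F,E,B,G,H] q_used=2 → run C
t=17: queue=[F,E,B,G,H] q_used=0 → run F
t=18: queue=[F,E,B,G,H] q_used=1 → run F
t=19: queue=[E,B,G,H] q_used=0 → run E
t=20: queue=[E,B,G,H] q_used=1 → run E
t=21: queue=[E,B,G,H] q_used=2 → run E
t=22: queue=[E,B,G,H] q_used=3 → run E
t=23: queue=[B,G,H,E] q_used=0 → run B
t=24: queue=[B,G,H,E] q_used=1 → run B
t=25: queue=[B,G,H,E] q_used=2 → run B
t=26: queue=[G,H,E] q_used=0 → run G
t=27: queue=[G,H,E] q_used=1 → run G
t=28: queue=[G,H,E] q_used=2 → run G
t=29: queue=[H,E] q_used=0 → run H
t=30: queue=[H,E] q_used=1 → run H
t=31: queue=[H,E] q_used=2 → run H
t=32: queue=[H,E] q_used=3 → run H
t=33: queue=[E,H] q_used=0 → run E
t=34: queue=[E,H] q_used=1 → run E
t=35: queue=[E,H] q_used=2 → run E
t=36: queue=[E,H] q_used=3 → run E
t=37: queue=[H] q_used=0 → run H
t=38: (idle)
t=39: (idle)
t=40: (idle)
t=41: (idle)
t=42: (idle)
t=43: (idle)
t=44: (idle)
t=45: (idle)
t=46: (idle)
t=47: (idle)
t=48: (idle)
t=49: (idle)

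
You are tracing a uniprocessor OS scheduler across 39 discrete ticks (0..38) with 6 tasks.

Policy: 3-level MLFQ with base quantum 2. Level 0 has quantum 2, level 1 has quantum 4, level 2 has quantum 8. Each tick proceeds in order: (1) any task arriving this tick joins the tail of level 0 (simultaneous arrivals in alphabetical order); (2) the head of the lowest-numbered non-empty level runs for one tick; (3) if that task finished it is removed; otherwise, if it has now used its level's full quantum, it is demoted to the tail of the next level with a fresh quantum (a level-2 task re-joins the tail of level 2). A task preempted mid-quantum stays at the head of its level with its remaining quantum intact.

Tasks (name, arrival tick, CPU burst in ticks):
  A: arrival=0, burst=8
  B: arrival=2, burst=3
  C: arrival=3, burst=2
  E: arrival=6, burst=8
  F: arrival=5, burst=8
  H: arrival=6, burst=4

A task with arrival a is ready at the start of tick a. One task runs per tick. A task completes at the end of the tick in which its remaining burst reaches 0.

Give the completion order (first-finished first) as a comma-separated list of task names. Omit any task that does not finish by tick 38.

completion order = C, B, H, A, F, E

t=0: L0/L1/L2 = A/-/- → run A
t=1: L0/L1/L2 = A/-/- → run A
t=2: L0/L1/L2 = B/A/- → run B
t=3: L0/L1/L2 = BC/A/- → run B
t=4: L0/L1/L2 = C/AB/- → run C
t=5: L0/L1/L2 = CF/AB/- → run C
t=6: L0/L1/L2 = FEH/AB/- → run F
t=7: L0/L1/L2 = FEH/AB/- → run F
t=8: L0/L1/L2 = EH/ABF/- → run E
t=9: L0/L1/L2 = EH/ABF/- → run E
t=10: L0/L1/L2 = H/ABFE/- → run H
t=11: L0/L1/L2 = H/ABFE/- → run H
t=12: L0/L1/L2 = -/ABFEH/- → run A
t=13: L0/L1/L2 = -/ABFEH/- → run A
t=14: L0/L1/L2 = -/ABFEH/- → run A
t=15: L0/L1/L2 = -/ABFEH/- → run A
t=16: L0/L1/L2 = -/BFEH/A → run B
t=17: L0/L1/L2 = -/FEH/A → run F
t=18: L0/L1/L2 = -/FEH/A → run F
t=19: L0/L1/L2 = -/FEH/A → run F
t=20: L0/L1/L2 = -/FEH/A → run F
t=21: L0/L1/L2 = -/EH/AF → run E
t=22: L0/L1/L2 = -/EH/AF → run E
t=23: L0/L1/L2 = -/EH/AF → run E
t=24: L0/L1/L2 = -/EH/AF → run E
t=25: L0/L1/L2 = -/H/AFE → run H
t=26: L0/L1/L2 = -/H/AFE → run H
t=27: L0/L1/L2 = -/-/AFE → run A
t=28: L0/L1/L2 = -/-/AFE → run A
t=29: L0/L1/L2 = -/-/FE → run F
t=30: L0/L1/L2 = -/-/FE → run F
t=31: L0/L1/L2 = -/-/E → run E
t=32: L0/L1/L2 = -/-/E → run E
t=33: (idle)
t=34: (idle)
t=35: (idle)
t=36: (idle)
t=37: (idle)
t=38: (idle)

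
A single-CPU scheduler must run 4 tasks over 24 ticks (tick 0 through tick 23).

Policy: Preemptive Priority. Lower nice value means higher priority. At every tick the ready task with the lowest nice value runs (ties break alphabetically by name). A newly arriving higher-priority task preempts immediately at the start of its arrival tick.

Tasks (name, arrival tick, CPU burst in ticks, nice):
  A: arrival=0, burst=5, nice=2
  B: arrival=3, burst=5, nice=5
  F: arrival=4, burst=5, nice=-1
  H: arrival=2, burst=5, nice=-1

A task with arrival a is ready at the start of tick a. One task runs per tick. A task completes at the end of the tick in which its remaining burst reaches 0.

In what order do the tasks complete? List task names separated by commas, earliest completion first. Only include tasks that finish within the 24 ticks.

completion order = F, H, A, B

t=0: ready={A} → run A
t=1: ready={A} → run A
t=2: ready={A,H} → run H
t=3: ready={A,B,H} → run H
t=4: ready={A,B,F,H} → run F
t=5: ready={A,B,F,H} → run F
t=6: ready={A,B,F,H} → run F
t=7: ready={A,B,F,H} → run F
t=8: ready={A,B,F,H} → run F
t=9: ready={A,B,H} → run H
t=10: ready={A,B,H} → run H
t=11: ready={A,B,H} → run H
t=12: ready={A,B} → run A
t=13: ready={A,B} → run A
t=14: ready={A,B} → run A
t=15: ready={B} → run B
t=16: ready={B} → run B
t=17: ready={B} → run B
t=18: ready={B} → run B
t=19: ready={B} → run B
t=20: (idle)
t=21: (idle)
t=22: (idle)
t=23: (idle)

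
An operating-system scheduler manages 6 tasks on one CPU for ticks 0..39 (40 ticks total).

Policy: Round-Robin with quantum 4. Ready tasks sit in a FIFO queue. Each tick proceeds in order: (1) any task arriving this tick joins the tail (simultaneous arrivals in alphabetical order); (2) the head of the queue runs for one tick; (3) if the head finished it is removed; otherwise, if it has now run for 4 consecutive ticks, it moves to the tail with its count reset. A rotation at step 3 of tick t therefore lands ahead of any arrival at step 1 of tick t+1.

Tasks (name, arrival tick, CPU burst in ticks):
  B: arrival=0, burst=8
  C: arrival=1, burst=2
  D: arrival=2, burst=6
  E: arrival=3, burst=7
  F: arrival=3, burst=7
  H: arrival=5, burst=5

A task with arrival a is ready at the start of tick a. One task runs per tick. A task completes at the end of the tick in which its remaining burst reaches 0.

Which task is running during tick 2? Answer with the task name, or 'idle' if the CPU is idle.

running at tick 2 = B

t=0: queue=[B] q_used=0 → run B
t=1: queue=[B,C] q_used=1 → run B
t=2: queue=[B,C,D] q_used=2 → run B
t=3: queue=[B,C,D,E,F] q_used=3 → run B
t=4: queue=[C,D,E,F,B] q_used=0 → run C
t=5: queue=[C,D,E,F,B,H] q_used=1 → run C
t=6: queue=[D,E,F,B,H] q_used=0 → run D
t=7: queue=[D,E,F,B,H] q_used=1 → run D
t=8: queue=[D,E,F,B,H] q_used=2 → run D
t=9: queue=[D,E,F,B,H] q_used=3 → run D
t=10: queue=[E,F,B,H,D] q_used=0 → run E
t=11: queue=[E,F,B,H,D] q_used=1 → run E
t=12: queue=[E,F,B,H,D] q_used=2 → run E
t=13: queue=[E,F,B,H,D] q_used=3 → run E
t=14: queue=[F,B,H,D,E] q_used=0 → run F
t=15: queue=[F,B,H,D,E] q_used=1 → run F
t=16: queue=[F,B,H,D,E] q_used=2 → run F
t=17: queue=[F,B,H,D,E] q_used=3 → run F
t=18: queue=[B,H,D,E,F] q_used=0 → run B
t=19: queue=[B,H,D,E,F] q_used=1 → run B
t=20: queue=[B,H,D,E,F] q_used=2 → run B
t=21: queue=[B,H,D,E,F] q_used=3 → run B
t=22: queue=[H,D,E,F] q_used=0 → run H
t=23: queue=[H,D,E,F] q_used=1 → run H
t=24: queue=[H,D,E,F] q_used=2 → run H
t=25: queue=[H,D,E,F] q_used=3 → run H
t=26: queue=[D,E,F,H] q_used=0 → run D
t=27: queue=[D,E,F,H] q_used=1 → run D
t=28: queue=[E,F,H] q_used=0 → run E
t=29: queue=[E,F,H] q_used=1 → run E
t=30: queue=[E,F,H] q_used=2 → run E
t=31: queue=[F,H] q_used=0 → run F
t=32: queue=[F,H] q_used=1 → run F
t=33: queue=[F,H] q_used=2 → run F
t=34: queue=[H] q_used=0 → run H
t=35: (idle)
t=36: (idle)
t=37: (idle)
t=38: (idle)
t=39: (idle)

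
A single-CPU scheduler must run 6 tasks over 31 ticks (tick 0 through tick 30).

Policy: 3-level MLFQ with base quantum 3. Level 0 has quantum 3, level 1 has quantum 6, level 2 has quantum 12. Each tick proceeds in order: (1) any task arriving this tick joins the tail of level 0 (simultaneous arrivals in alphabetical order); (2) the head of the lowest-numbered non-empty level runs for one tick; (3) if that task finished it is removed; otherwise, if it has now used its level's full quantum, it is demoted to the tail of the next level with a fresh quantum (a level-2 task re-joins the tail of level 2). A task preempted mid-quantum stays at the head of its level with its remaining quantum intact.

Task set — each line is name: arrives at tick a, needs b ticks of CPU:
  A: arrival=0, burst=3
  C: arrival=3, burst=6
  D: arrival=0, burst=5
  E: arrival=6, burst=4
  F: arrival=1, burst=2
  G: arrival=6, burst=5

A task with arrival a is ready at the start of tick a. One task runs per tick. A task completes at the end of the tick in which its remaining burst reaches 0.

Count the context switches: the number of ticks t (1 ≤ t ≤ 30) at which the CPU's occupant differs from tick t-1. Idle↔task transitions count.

context switches = 10

t=0: L0/L1/L2 = AD/-/- → run A
t=1: L0/L1/L2 = ADF/-/- → run A
t=2: L0/L1/L2 = ADF/-/- → run A
t=3: L0/L1/L2 = DFC/-/- → run D
t=4: L0/L1/L2 = DFC/-/- → run D
t=5: L0/L1/L2 = DFC/-/- → run D
t=6: L0/L1/L2 = FCEG/D/- → run F
t=7: L0/L1/L2 = FCEG/D/- → run F
t=8: L0/L1/L2 = CEG/D/- → run C
t=9: L0/L1/L2 = CEG/D/- → run C
t=10: L0/L1/L2 = CEG/D/- → run C
t=11: L0/L1/L2 = EG/DC/- → run E
t=12: L0/L1/L2 = EG/DC/- → run E
t=13: L0/L1/L2 = EG/DC/- → run E
t=14: L0/L1/L2 = G/DCE/- → run G
t=15: L0/L1/L2 = G/DCE/- → run G
t=16: L0/L1/L2 = G/DCE/- → run G
t=17: L0/L1/L2 = -/DCEG/- → run D
t=18: L0/L1/L2 = -/DCEG/- → run D
t=19: L0/L1/L2 = -/CEG/- → run C
t=20: L0/L1/L2 = -/CEG/- → run C
t=21: L0/L1/L2 = -/CEG/- → run C
t=22: L0/L1/L2 = -/EG/- → run E
t=23: L0/L1/L2 = -/G/- → run G
t=24: L0/L1/L2 = -/G/- → run G
t=25: (idle)
t=26: (idle)
t=27: (idle)
t=28: (idle)
t=29: (idle)
t=30: (idle)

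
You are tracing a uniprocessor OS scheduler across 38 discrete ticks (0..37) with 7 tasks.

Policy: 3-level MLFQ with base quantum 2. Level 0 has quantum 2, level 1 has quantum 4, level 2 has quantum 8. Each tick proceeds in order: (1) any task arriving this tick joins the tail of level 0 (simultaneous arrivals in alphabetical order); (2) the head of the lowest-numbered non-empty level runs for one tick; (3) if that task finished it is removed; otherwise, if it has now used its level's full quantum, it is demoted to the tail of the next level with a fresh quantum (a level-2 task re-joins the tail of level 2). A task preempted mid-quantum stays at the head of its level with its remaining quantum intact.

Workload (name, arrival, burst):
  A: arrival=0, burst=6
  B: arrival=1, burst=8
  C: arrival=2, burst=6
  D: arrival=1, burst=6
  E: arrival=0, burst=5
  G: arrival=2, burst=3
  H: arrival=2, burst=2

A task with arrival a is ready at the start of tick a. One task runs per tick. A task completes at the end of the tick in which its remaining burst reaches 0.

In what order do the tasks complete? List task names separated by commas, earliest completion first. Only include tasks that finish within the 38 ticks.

completion order = H, A, E, D, C, G, B

t=0: L0/L1/L2 = AE/-/- → run A
t=1: L0/L1/L2 = AEBD/-/- → run A
t=2: L0/L1/L2 = EBDCGH/A/- → run E
t=3: L0/L1/L2 = EBDCGH/A/- → run E
t=4: L0/L1/L2 = BDCGH/AE/- → run B
t=5: L0/L1/L2 = BDCGH/AE/- → run B
t=6: L0/L1/L2 = DCGH/AEB/- → run D
t=7: L0/L1/L2 = DCGH/AEB/- → run D
t=8: L0/L1/L2 = CGH/AEBD/- → run C
t=9: L0/L1/L2 = CGH/AEBD/- → run C
t=10: L0/L1/L2 = GH/AEBDC/- → run G
t=11: L0/L1/L2 = GH/AEBDC/- → run G
t=12: L0/L1/L2 = H/AEBDCG/- → run H
t=13: L0/L1/L2 = H/AEBDCG/- → run H
t=14: L0/L1/L2 = -/AEBDCG/- → run A
t=15: L0/L1/L2 = -/AEBDCG/- → run A
t=16: L0/L1/L2 = -/AEBDCG/- → run A
t=17: L0/L1/L2 = -/AEBDCG/- → run A
t=18: L0/L1/L2 = -/EBDCG/- → run E
t=19: L0/L1/L2 = -/EBDCG/- → run E
t=20: L0/L1/L2 = -/EBDCG/- → run E
t=21: L0/L1/L2 = -/BDCG/- → run B
t=22: L0/L1/L2 = -/BDCG/- → run B
t=23: L0/L1/L2 = -/BDCG/- → run B
t=24: L0/L1/L2 = -/BDCG/- → run B
t=25: L0/L1/L2 = -/DCG/B → run D
t=26: L0/L1/L2 = -/DCG/B → run D
t=27: L0/L1/L2 = -/DCG/B → run D
t=28: L0/L1/L2 = -/DCG/B → run D
t=29: L0/L1/L2 = -/CG/B → run C
t=30: L0/L1/L2 = -/CG/B → run C
t=31: L0/L1/L2 = -/CG/B → run C
t=32: L0/L1/L2 = -/CG/B → run C
t=33: L0/L1/L2 = -/G/B → run G
t=34: L0/L1/L2 = -/-/B → run B
t=35: L0/L1/L2 = -/-/B → run B
t=36: (idle)
t=37: (idle)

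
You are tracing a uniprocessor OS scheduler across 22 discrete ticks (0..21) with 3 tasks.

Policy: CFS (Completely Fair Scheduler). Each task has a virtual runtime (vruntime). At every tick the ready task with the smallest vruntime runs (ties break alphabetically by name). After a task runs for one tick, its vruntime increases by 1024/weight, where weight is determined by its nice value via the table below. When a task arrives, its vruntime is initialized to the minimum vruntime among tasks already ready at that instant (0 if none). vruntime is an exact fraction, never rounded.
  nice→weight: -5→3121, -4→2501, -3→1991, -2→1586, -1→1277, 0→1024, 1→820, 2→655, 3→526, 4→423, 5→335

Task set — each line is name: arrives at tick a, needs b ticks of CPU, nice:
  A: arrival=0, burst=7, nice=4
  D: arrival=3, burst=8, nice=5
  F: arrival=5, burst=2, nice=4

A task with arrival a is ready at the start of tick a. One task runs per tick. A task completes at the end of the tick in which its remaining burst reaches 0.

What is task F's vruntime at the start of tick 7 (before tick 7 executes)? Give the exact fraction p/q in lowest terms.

vruntime(F, start of tick 7) = 5120/423

t=0: vr[A=0] → run A
t=1: vr[A=1024/423] → run A
t=2: vr[A=2048/423] → run A
t=3: vr[A=1024/141 D=1024/141] → run A
t=4: vr[A=4096/423 D=1024/141] → run D
t=5: vr[A=4096/423 D=487424/47235 F=4096/423] → run A
t=6: vr[A=5120/423 D=487424/47235 F=4096/423] → run F
t=7: vr[A=5120/423 D=487424/47235 F=5120/423] → run D
t=8: vr[A=5120/423 D=631808/47235 F=5120/423] → run A
t=9: vr[A=2048/141 D=631808/47235 F=5120/423] → run F
t=10: vr[A=2048/141 D=631808/47235] → run D
t=11: vr[A=2048/141 D=776192/47235] → run A
t=12: vr[D=776192/47235] → run D
t=13: vr[D=920576/47235] → run D
t=14: vr[D=212992/9447] → run D
t=15: vr[D=1209344/47235] → run D
t=16: vr[D=1353728/47235] → run D
t=17: (idle)
t=18: (idle)
t=19: (idle)
t=20: (idle)
t=21: (idle)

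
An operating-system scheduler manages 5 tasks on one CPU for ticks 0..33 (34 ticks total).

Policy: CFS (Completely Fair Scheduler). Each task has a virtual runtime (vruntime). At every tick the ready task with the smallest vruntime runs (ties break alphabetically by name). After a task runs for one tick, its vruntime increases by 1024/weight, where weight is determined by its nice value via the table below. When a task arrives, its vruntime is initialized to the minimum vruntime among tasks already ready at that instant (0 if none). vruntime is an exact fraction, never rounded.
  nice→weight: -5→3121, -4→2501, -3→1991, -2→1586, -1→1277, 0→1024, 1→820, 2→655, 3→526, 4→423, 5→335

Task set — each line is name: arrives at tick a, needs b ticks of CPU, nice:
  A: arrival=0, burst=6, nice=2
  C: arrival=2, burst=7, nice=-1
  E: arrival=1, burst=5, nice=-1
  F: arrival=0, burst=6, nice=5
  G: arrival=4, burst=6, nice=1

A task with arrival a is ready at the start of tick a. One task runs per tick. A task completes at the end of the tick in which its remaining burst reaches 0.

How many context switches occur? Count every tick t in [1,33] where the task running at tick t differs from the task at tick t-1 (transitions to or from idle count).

context switches = 28

t=0: vr[A=0 F=0] → run A
t=1: vr[A=1024/655 E=0 F=0] → run E
t=2: vr[A=1024/655 C=0 E=1024/1277 F=0] → run C
t=3: vr[A=1024/655 C=1024/1277 E=1024/1277 F=0] → run F
t=4: vr[A=1024/655 C=1024/1277 E=1024/1277 F=1024/335 G=1024/1277] → run C
t=5: vr[A=1024/655 C=2048/1277 E=1024/1277 F=1024/335 G=1024/1277] → run E
t=6: vr[A=1024/655 C=2048/1277 E=2048/1277 F=1024/335 G=1024/1277] → run G
t=7: vr[A=1024/655 C=2048/1277 E=2048/1277 F=1024/335 G=536832/261785] → run A
t=8: vr[A=2048/655 C=2048/1277 E=2048/1277 F=1024/335 G=536832/261785] → run C
t=9: vr[A=2048/655 C=3072/1277 E=2048/1277 F=1024/335 G=536832/261785] → run E
t=10: vr[A=2048/655 C=3072/1277 E=3072/1277 F=1024/335 G=536832/261785] → run G
t=11: vr[A=2048/655 C=3072/1277 E=3072/1277 F=1024/335 G=863744/261785] → run C
t=12: vr[A=2048/655 C=4096/1277 E=3072/1277 F=1024/335 G=863744/261785] → run E
t=13: vr[A=2048/655 C=4096/1277 E=4096/1277 F=1024/335 G=863744/261785] → run F
t=14: vr[A=2048/655 C=4096/1277 E=4096/1277 F=2048/335 G=863744/261785] → run A
t=15: vr[A=3072/655 C=4096/1277 E=4096/1277 F=2048/335 G=863744/261785] → run C
t=16: vr[A=3072/655 C=5120/1277 E=4096/1277 F=2048/335 G=863744/261785] → run E
t=17: vr[A=3072/655 C=5120/1277 F=2048/335 G=863744/261785] → run G
t=18: vr[A=3072/655 C=5120/1277 F=2048/335 G=1190656/261785] → run C
t=19: vr[A=3072/655 C=6144/1277 F=2048/335 G=1190656/261785] → run G
t=20: vr[A=3072/655 C=6144/1277 F=2048/335 G=1517568/261785] → run A
t=21: vr[A=4096/655 C=6144/1277 F=2048/335 G=1517568/261785] → run C
t=22: vr[A=4096/655 F=2048/335 G=1517568/261785] → run G
t=23: vr[A=4096/655 F=2048/335 G=368896/52357] → run F
t=24: vr[A=4096/655 F=3072/335 G=368896/52357] → run A
t=25: vr[A=1024/131 F=3072/335 G=368896/52357] → run G
t=26: vr[A=1024/131 F=3072/335] → run A
t=27: vr[F=3072/335] → run F
t=28: vr[F=4096/335] → run F
t=29: vr[F=1024/67] → run F
t=30: (idle)
t=31: (idle)
t=32: (idle)
t=33: (idle)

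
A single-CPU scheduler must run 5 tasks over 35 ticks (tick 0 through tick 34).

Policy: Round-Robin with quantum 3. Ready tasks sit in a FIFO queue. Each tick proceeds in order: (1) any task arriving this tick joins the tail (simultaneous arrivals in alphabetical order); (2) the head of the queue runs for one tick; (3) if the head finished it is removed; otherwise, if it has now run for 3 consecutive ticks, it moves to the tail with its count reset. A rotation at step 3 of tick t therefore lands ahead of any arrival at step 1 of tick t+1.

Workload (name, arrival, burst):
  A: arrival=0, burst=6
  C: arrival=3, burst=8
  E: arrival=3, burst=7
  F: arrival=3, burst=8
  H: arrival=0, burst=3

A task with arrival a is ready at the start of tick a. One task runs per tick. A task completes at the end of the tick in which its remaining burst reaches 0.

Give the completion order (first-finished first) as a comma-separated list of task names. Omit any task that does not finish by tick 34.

t=0: queue=[A,H] q_used=0 → run A
t=1: queue=[A,H] q_used=1 → run A
t=2: queue=[A,H] q_used=2 → run A
t=3: queue=[H,A,C,E,F] q_used=0 → run H
t=4: queue=[H,A,C,E,F] q_used=1 → run H
t=5: queue=[H,A,C,E,F] q_used=2 → run H
t=6: queue=[A,C,E,F] q_used=0 → run A
t=7: queue=[A,C,E,F] q_used=1 → run A
t=8: queue=[A,C,E,F] q_used=2 → run A
t=9: queue=[C,E,F] q_used=0 → run C
t=10: queue=[C,E,F] q_used=1 → run C
t=11: queue=[C,E,F] q_used=2 → run C
t=12: queue=[E,F,C] q_used=0 → run E
t=13: queue=[E,F,C] q_used=1 → run E
t=14: queue=[E,F,C] q_used=2 → run E
t=15: queue=[F,C,E] q_used=0 → run F
t=16: queue=[F,C,E] q_used=1 → run F
t=17: queue=[F,C,E] q_used=2 → run F
t=18: queue=[C,E,F] q_used=0 → run C
t=19: queue=[C,E,F] q_used=1 → run C
t=20: queue=[C,E,F] q_used=2 → run C
t=21: queue=[E,F,C] q_used=0 → run E
t=22: queue=[E,F,C] q_used=1 → run E
t=23: queue=[E,F,C] q_used=2 → run E
t=24: queue=[F,C,E] q_used=0 → run F
t=25: queue=[F,C,E] q_used=1 → run F
t=26: queue=[F,C,E] q_used=2 → run F
t=27: queue=[C,E,F] q_used=0 → run C
t=28: queue=[C,E,F] q_used=1 → run C
t=29: queue=[E,F] q_used=0 → run E
t=30: queue=[F] q_used=0 → run F
t=31: queue=[F] q_used=1 → run F
t=32: (idle)
t=33: (idle)
t=34: (idle)

completion order = H, A, C, E, F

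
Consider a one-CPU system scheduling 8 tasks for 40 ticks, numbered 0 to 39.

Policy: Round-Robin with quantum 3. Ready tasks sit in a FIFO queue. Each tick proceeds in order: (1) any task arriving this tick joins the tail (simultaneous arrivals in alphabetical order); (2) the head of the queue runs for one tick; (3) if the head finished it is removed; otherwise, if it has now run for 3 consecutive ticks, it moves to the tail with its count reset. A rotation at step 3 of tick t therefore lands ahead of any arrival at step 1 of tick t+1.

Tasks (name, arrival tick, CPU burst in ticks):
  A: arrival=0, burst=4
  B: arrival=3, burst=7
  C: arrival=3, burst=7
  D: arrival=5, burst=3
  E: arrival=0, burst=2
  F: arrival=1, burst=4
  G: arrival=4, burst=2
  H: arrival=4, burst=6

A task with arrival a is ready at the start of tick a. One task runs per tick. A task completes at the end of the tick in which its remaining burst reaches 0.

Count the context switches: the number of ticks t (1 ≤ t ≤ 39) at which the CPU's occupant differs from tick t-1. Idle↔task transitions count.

context switches = 15

t=0: queue=[A,E] q_used=0 → run A
t=1: queue=[A,E,F] q_used=1 → run A
t=2: queue=[A,E,F] q_used=2 → run A
t=3: queue=[E,F,A,B,C] q_used=0 → run E
t=4: queue=[E,F,A,B,C,G,H] q_used=1 → run E
t=5: queue=[F,A,B,C,G,H,D] q_used=0 → run F
t=6: queue=[F,A,B,C,G,H,D] q_used=1 → run F
t=7: queue=[F,A,B,C,G,H,D] q_used=2 → run F
t=8: queue=[A,B,C,G,H,D,F] q_used=0 → run A
t=9: queue=[B,C,G,H,D,F] q_used=0 → run B
t=10: queue=[B,C,G,H,D,F] q_used=1 → run B
t=11: queue=[B,C,G,H,D,F] q_used=2 → run B
t=12: queue=[C,G,H,D,F,B] q_used=0 → run C
t=13: queue=[C,G,H,D,F,B] q_used=1 → run C
t=14: queue=[C,G,H,D,F,B] q_used=2 → run C
t=15: queue=[G,H,D,F,B,C] q_used=0 → run G
t=16: queue=[G,H,D,F,B,C] q_used=1 → run G
t=17: queue=[H,D,F,B,C] q_used=0 → run H
t=18: queue=[H,D,F,B,C] q_used=1 → run H
t=19: queue=[H,D,F,B,C] q_used=2 → run H
t=20: queue=[D,F,B,C,H] q_used=0 → run D
t=21: queue=[D,F,B,C,H] q_used=1 → run D
t=22: queue=[D,F,B,C,H] q_used=2 → run D
t=23: queue=[F,B,C,H] q_used=0 → run F
t=24: queue=[B,C,H] q_used=0 → run B
t=25: queue=[B,C,H] q_used=1 → run B
t=26: queue=[B,C,H] q_used=2 → run B
t=27: queue=[C,H,B] q_used=0 → run C
t=28: queue=[C,H,B] q_used=1 → run C
t=29: queue=[C,H,B] q_used=2 → run C
t=30: queue=[H,B,C] q_used=0 → run H
t=31: queue=[H,B,C] q_used=1 → run H
t=32: queue=[H,B,C] q_used=2 → run H
t=33: queue=[B,C] q_used=0 → run B
t=34: queue=[C] q_used=0 → run C
t=35: (idle)
t=36: (idle)
t=37: (idle)
t=38: (idle)
t=39: (idle)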